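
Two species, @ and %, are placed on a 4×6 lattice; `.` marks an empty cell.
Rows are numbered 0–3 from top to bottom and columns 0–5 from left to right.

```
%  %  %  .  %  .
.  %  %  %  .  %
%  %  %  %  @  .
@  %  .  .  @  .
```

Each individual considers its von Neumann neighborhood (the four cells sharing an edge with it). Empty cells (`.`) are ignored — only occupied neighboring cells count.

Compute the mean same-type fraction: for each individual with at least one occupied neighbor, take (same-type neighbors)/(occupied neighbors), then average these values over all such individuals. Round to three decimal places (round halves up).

(0,0)% 1/1
(0,1)% 3/3
(0,2)% 2/2
(0,4)% — no occupied neighbors
(1,1)% 3/3
(1,2)% 4/4
(1,3)% 2/2
(1,5)% — no occupied neighbors
(2,0)% 1/2
(2,1)% 4/4
(2,2)% 3/3
(2,3)% 2/3
(2,4)@ 1/2
(3,0)@ 0/2
(3,1)% 1/2
(3,4)@ 1/1
Sum over 14 individuals: 1/1 + 3/3 + 2/2 + 3/3 + 4/4 + 2/2 + 1/2 + 4/4 + 3/3 + 2/3 + 1/2 + 0/2 + 1/2 + 1/1 = 67/6; mean = 67/6 ÷ 14 = 67/84 = 0.797619… → 0.798.

0.798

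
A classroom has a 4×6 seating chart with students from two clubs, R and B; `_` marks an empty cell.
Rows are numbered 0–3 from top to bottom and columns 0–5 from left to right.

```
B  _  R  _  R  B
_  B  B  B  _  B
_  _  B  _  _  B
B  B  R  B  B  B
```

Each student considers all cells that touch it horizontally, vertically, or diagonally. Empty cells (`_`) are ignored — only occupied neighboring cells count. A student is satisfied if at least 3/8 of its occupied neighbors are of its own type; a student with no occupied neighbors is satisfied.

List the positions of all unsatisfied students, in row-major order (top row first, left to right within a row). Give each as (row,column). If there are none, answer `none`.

Row 0: (0,0)B 1/1 satisfied · (0,2)R 0/3 not · (0,4)R 0/3 not · (0,5)B 1/2 satisfied
Row 1: (1,1)B 3/4 satisfied · (1,2)B 3/4 satisfied · (1,3)B 2/4 satisfied · (1,5)B 2/3 satisfied
Row 2: (2,2)B 5/6 satisfied · (2,5)B 3/3 satisfied
Row 3: (3,0)B 1/1 satisfied · (3,1)B 2/3 satisfied · (3,2)R 0/3 not · (3,3)B 2/3 satisfied · (3,4)B 3/3 satisfied · (3,5)B 2/2 satisfied

(0,2), (0,4), (3,2)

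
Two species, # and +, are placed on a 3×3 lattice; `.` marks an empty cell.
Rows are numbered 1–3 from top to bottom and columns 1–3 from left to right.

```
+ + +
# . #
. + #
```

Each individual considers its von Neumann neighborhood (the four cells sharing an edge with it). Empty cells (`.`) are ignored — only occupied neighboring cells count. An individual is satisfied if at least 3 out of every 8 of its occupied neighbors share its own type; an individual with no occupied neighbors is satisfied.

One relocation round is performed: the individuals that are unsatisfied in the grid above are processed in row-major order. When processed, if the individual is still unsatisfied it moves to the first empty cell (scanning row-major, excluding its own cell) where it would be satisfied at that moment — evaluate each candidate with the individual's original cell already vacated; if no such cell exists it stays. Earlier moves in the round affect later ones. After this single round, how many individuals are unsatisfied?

Initially unsatisfied (in order): (2,1), (3,2).
  (2,1): no empty cell satisfies it; stays.
  (3,2): no empty cell satisfies it; stays.
Resulting grid:
+ + +
# . #
. + #
Unsatisfied now: (2,1), (3,2).

2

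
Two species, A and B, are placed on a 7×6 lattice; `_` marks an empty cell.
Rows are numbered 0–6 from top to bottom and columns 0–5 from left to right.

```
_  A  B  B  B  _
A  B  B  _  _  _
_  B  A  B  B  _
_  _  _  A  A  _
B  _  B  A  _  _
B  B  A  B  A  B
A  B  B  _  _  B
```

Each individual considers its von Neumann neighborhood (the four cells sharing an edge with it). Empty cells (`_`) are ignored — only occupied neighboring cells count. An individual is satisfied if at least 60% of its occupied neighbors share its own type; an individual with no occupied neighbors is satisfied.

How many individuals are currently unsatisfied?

16

(0,1)A 0/2 ✗
(0,2)B 2/3 ✓
(0,3)B 2/2 ✓
(0,4)B 1/1 ✓
(1,0)A 0/1 ✗
(1,1)B 2/4 ✗
(1,2)B 2/3 ✓
(2,1)B 1/2 ✗
(2,2)A 0/3 ✗
(2,3)B 1/3 ✗
(2,4)B 1/2 ✗
(3,3)A 2/3 ✓
(3,4)A 1/2 ✗
(4,0)B 1/1 ✓
(4,2)B 0/2 ✗
(4,3)A 1/3 ✗
(5,0)B 2/3 ✓
(5,1)B 2/3 ✓
(5,2)A 0/4 ✗
(5,3)B 0/3 ✗
(5,4)A 0/2 ✗
(5,5)B 1/2 ✗
(6,0)A 0/2 ✗
(6,1)B 2/3 ✓
(6,2)B 1/2 ✗
(6,5)B 1/1 ✓
Unsatisfied: (0,1), (1,0), (1,1), (2,1), (2,2), (2,3), (2,4), (3,4), (4,2), (4,3), (5,2), (5,3), (5,4), (5,5), (6,0), (6,2) — 16 in total.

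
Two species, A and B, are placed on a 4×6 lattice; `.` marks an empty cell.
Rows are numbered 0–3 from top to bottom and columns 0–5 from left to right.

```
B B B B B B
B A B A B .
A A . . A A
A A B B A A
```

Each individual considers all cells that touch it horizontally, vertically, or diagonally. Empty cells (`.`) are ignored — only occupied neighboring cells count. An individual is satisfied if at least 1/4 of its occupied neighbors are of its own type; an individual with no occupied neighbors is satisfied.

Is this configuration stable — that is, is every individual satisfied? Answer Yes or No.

(0,0)B 2/3 ✓
(0,1)B 4/5 ✓
(0,2)B 3/5 ✓
(0,3)B 4/5 ✓
(0,4)B 3/4 ✓
(0,5)B 2/2 ✓
(1,0)B 2/5 ✓
(1,1)A 2/7 ✓
(1,2)B 3/6 ✓
(1,3)A 1/6 ✗
(1,4)B 3/6 ✓
(2,0)A 4/5 ✓
(2,1)A 4/7 ✓
(2,4)A 4/6 ✓
(2,5)A 3/4 ✓
(3,0)A 3/3 ✓
(3,1)A 3/4 ✓
(3,2)B 1/3 ✓
(3,3)B 1/3 ✓
(3,4)A 3/4 ✓
(3,5)A 3/3 ✓
For instance (1,3) has only 1/6 same-type neighbors, below 1/4.

No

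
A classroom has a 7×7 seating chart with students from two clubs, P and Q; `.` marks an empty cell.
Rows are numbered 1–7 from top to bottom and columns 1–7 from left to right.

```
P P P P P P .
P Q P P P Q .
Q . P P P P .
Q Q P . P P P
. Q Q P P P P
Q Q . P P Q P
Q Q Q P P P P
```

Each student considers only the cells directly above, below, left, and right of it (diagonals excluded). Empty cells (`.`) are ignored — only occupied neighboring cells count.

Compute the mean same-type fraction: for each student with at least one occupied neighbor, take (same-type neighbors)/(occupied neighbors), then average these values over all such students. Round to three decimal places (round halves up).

0.766

Row 1: (1,1)P 2/2 · (1,2)P 2/3 · (1,3)P 3/3 · (1,4)P 3/3 · (1,5)P 3/3 · (1,6)P 1/2
Row 2: (2,1)P 1/3 · (2,2)Q 0/3 · (2,3)P 3/4 · (2,4)P 4/4 · (2,5)P 3/4 · (2,6)Q 0/3
Row 3: (3,1)Q 1/2 · (3,3)P 3/3 · (3,4)P 3/3 · (3,5)P 4/4 · (3,6)P 2/3
Row 4: (4,1)Q 2/2 · (4,2)Q 2/3 · (4,3)P 1/3 · (4,5)P 3/3 · (4,6)P 4/4 · (4,7)P 2/2
Row 5: (5,2)Q 3/3 · (5,3)Q 1/3 · (5,4)P 2/3 · (5,5)P 4/4 · (5,6)P 3/4 · (5,7)P 3/3
Row 6: (6,1)Q 2/2 · (6,2)Q 3/3 · (6,4)P 3/3 · (6,5)P 3/4 · (6,6)Q 0/4 · (6,7)P 2/3
Row 7: (7,1)Q 2/2 · (7,2)Q 3/3 · (7,3)Q 1/2 · (7,4)P 2/3 · (7,5)P 3/3 · (7,6)P 2/3 · (7,7)P 2/2
Sum over 42 students: 2/2 + 2/3 + 3/3 + 3/3 + 3/3 + 1/2 + 1/3 + 0/3 + 3/4 + 4/4 + 3/4 + 0/3 + 1/2 + 3/3 + 3/3 + 4/4 + 2/3 + 2/2 + 2/3 + 1/3 + 3/3 + 4/4 + 2/2 + 3/3 + 1/3 + 2/3 + 4/4 + 3/4 + 3/3 + 2/2 + 3/3 + 3/3 + 3/4 + 0/4 + 2/3 + 2/2 + 3/3 + 1/2 + 2/3 + 3/3 + 2/3 + 2/2 = 193/6; mean = 193/6 ÷ 42 = 193/252 = 0.765873… → 0.766.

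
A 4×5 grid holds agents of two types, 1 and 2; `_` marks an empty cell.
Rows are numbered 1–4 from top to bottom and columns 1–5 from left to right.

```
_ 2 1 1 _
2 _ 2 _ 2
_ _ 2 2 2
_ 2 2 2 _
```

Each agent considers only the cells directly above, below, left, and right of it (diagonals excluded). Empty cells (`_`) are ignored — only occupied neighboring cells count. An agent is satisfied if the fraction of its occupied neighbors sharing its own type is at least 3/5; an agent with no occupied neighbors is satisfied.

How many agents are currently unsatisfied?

Row 1: (1,2)2 0/1 unhappy · (1,3)1 1/3 unhappy · (1,4)1 1/1 ok
Row 2: (2,1)2 0/0 ok · (2,3)2 1/2 unhappy · (2,5)2 1/1 ok
Row 3: (3,3)2 3/3 ok · (3,4)2 3/3 ok · (3,5)2 2/2 ok
Row 4: (4,2)2 1/1 ok · (4,3)2 3/3 ok · (4,4)2 2/2 ok
Unsatisfied: (1,2), (1,3), (2,3) — 3 in total.

3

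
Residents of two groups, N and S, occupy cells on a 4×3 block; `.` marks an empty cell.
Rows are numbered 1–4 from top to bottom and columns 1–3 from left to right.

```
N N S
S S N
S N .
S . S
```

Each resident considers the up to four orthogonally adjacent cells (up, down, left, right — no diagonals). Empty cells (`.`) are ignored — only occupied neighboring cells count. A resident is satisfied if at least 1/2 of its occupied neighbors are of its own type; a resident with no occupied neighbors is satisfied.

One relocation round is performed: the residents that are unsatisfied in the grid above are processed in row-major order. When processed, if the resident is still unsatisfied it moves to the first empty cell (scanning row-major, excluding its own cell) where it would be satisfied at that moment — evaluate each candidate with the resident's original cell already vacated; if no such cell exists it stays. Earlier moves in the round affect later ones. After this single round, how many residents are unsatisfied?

3

Initially unsatisfied (in order): (1,2), (1,3), (2,2), (2,3), (3,2).
  (1,2) → (3,3).
  (1,3) → (1,2).
  (2,2): now satisfied by earlier moves; stays.
  (2,3): now satisfied by earlier moves; stays.
  (3,2) → (1,3).
Resulting grid:
N S N
S S N
S . N
S . S
Unsatisfied now: (1,1), (1,2), (4,3).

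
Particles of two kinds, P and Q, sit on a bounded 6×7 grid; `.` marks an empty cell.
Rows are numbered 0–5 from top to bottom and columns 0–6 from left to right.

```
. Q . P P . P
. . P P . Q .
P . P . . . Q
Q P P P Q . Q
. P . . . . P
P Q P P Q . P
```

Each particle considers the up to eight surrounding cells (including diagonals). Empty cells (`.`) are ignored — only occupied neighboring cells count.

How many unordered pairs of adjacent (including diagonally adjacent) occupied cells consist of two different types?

12

Scan each occupied cell's neighbors to the right and below (and the two forward diagonals) so each pair is counted once.
Row 0: Q(0,1)–P(1,2)≠ P(0,3)–P(0,4)= P(0,3)–P(1,3)= P(0,3)–P(1,2)= P(0,4)–Q(1,5)≠ P(0,4)–P(1,3)= P(0,6)–Q(1,5)≠  → 3/7 unlike.
Row 1: P(1,2)–P(1,3)= P(1,2)–P(2,2)= P(1,3)–P(2,2)= Q(1,5)–Q(2,6)=  → 0/4 unlike.
Row 2: P(2,0)–Q(3,0)≠ P(2,0)–P(3,1)= P(2,2)–P(3,2)= P(2,2)–P(3,3)= P(2,2)–P(3,1)= Q(2,6)–Q(3,6)=  → 1/6 unlike.
Row 3: Q(3,0)–P(3,1)≠ Q(3,0)–P(4,1)≠ P(3,1)–P(3,2)= P(3,1)–P(4,1)= P(3,2)–P(3,3)= P(3,2)–P(4,1)= P(3,3)–Q(3,4)≠ Q(3,6)–P(4,6)≠  → 4/8 unlike.
Row 4: P(4,1)–Q(5,1)≠ P(4,1)–P(5,2)= P(4,1)–P(5,0)= P(4,6)–P(5,6)=  → 1/4 unlike.
Row 5: P(5,0)–Q(5,1)≠ Q(5,1)–P(5,2)≠ P(5,2)–P(5,3)= P(5,3)–Q(5,4)≠  → 3/4 unlike.
Total adjacent occupied pairs: 33; unlike-type pairs: 12.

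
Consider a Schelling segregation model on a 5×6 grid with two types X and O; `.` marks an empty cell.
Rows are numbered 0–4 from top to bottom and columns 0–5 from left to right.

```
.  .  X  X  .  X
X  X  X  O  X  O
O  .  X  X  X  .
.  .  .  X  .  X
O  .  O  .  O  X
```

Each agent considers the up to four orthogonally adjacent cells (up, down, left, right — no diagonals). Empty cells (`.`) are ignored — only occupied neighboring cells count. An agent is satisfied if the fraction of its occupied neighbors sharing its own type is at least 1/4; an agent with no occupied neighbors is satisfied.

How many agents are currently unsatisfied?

(0,2)X 2/2 ✓
(0,3)X 1/2 ✓
(0,5)X 0/1 ✗
(1,0)X 1/2 ✓
(1,1)X 2/2 ✓
(1,2)X 3/4 ✓
(1,3)O 0/4 ✗
(1,4)X 1/3 ✓
(1,5)O 0/2 ✗
(2,0)O 0/1 ✗
(2,2)X 2/2 ✓
(2,3)X 3/4 ✓
(2,4)X 2/2 ✓
(3,3)X 1/1 ✓
(3,5)X 1/1 ✓
(4,0)O 0/0 ✓
(4,2)O 0/0 ✓
(4,4)O 0/1 ✗
(4,5)X 1/2 ✓
Unsatisfied: (0,5), (1,3), (1,5), (2,0), (4,4) — 5 in total.

5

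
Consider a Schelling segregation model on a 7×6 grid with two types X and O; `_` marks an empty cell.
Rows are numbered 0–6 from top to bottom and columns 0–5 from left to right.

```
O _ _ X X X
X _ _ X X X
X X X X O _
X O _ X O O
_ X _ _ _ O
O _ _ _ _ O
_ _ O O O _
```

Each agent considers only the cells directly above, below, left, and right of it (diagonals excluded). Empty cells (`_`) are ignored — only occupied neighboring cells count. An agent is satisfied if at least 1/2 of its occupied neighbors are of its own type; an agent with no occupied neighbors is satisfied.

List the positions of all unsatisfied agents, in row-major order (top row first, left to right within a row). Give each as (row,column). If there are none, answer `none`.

(0,0)O 0/1 ✗
(0,3)X 2/2 ✓
(0,4)X 3/3 ✓
(0,5)X 2/2 ✓
(1,0)X 1/2 ✓
(1,3)X 3/3 ✓
(1,4)X 3/4 ✓
(1,5)X 2/2 ✓
(2,0)X 3/3 ✓
(2,1)X 2/3 ✓
(2,2)X 2/2 ✓
(2,3)X 3/4 ✓
(2,4)O 1/3 ✗
(3,0)X 1/2 ✓
(3,1)O 0/3 ✗
(3,3)X 1/2 ✓
(3,4)O 2/3 ✓
(3,5)O 2/2 ✓
(4,1)X 0/1 ✗
(4,5)O 2/2 ✓
(5,0)O 0/0 ✓
(5,5)O 1/1 ✓
(6,2)O 1/1 ✓
(6,3)O 2/2 ✓
(6,4)O 1/1 ✓

(0,0), (2,4), (3,1), (4,1)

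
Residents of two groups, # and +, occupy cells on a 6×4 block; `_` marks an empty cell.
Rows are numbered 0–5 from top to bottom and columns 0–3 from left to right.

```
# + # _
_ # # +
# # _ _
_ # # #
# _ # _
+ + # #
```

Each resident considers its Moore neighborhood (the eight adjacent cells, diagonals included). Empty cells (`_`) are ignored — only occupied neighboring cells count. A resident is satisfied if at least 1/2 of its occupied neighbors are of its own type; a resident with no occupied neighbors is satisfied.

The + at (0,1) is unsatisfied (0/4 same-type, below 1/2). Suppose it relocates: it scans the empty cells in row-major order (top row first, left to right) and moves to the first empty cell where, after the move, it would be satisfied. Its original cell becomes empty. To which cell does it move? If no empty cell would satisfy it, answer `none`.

Vacating (0,1). Empty cells in order:
  (0,3): 1/3 same-type → still unsatisfied.
  (1,0): 0/4 same-type → still unsatisfied.
  (2,2): 1/7 same-type → still unsatisfied.
  (2,3): 1/4 same-type → still unsatisfied.
  (3,0): 0/4 same-type → still unsatisfied.
  (4,1): 2/7 same-type → still unsatisfied.
  (4,3): 0/5 same-type → still unsatisfied.

none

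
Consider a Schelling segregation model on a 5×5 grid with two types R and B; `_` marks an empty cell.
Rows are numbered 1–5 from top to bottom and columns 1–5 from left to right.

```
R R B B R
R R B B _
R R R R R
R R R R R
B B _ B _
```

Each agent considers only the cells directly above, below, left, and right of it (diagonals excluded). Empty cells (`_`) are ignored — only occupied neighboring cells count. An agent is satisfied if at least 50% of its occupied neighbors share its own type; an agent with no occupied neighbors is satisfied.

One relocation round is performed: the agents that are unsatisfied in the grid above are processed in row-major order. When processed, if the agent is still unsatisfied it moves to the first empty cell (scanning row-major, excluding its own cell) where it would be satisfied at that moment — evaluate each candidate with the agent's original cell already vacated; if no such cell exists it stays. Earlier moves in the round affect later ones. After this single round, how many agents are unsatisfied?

1

Initially unsatisfied (in order): (1,5), (5,4).
  (1,5) → (2,5).
  (5,4) → (1,5).
Resulting grid:
R R B B B
R R B B R
R R R R R
R R R R R
B B _ _ _
Unsatisfied now: (2,5).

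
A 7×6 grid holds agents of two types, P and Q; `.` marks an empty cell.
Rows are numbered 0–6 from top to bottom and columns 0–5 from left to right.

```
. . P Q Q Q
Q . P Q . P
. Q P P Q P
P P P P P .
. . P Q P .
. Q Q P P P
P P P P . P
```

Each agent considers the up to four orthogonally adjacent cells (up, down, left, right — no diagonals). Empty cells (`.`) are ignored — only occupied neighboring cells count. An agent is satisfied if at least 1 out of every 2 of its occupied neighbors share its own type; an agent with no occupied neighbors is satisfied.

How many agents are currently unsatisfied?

(0,2)P 1/2 ✓
(0,3)Q 2/3 ✓
(0,4)Q 2/2 ✓
(0,5)Q 1/2 ✓
(1,0)Q 0/0 ✓
(1,2)P 2/3 ✓
(1,3)Q 1/3 ✗
(1,5)P 1/2 ✓
(2,1)Q 0/2 ✗
(2,2)P 3/4 ✓
(2,3)P 2/4 ✓
(2,4)Q 0/3 ✗
(2,5)P 1/2 ✓
(3,0)P 1/1 ✓
(3,1)P 2/3 ✓
(3,2)P 4/4 ✓
(3,3)P 3/4 ✓
(3,4)P 2/3 ✓
(4,2)P 1/3 ✗
(4,3)Q 0/4 ✗
(4,4)P 2/3 ✓
(5,1)Q 1/2 ✓
(5,2)Q 1/4 ✗
(5,3)P 2/4 ✓
(5,4)P 3/3 ✓
(5,5)P 2/2 ✓
(6,0)P 1/1 ✓
(6,1)P 2/3 ✓
(6,2)P 2/3 ✓
(6,3)P 2/2 ✓
(6,5)P 1/1 ✓
Unsatisfied: (1,3), (2,1), (2,4), (4,2), (4,3), (5,2) — 6 in total.

6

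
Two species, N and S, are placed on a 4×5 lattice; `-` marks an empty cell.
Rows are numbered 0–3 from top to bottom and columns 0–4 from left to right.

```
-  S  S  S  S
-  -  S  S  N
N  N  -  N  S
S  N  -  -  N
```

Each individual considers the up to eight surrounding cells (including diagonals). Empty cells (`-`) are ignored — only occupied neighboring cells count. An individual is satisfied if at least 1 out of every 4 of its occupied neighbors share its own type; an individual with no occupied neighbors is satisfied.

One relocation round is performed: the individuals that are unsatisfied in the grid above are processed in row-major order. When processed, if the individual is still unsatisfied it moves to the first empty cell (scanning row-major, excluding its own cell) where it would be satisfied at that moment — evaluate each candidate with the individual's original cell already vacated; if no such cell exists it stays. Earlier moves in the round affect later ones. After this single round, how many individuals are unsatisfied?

Initially unsatisfied (in order): (1,4), (3,0).
  (1,4) → (1,0).
  (3,0) → (0,0).
Resulting grid:
S S S S S
N - S S -
N N - N S
- N - - N
All satisfied now.

0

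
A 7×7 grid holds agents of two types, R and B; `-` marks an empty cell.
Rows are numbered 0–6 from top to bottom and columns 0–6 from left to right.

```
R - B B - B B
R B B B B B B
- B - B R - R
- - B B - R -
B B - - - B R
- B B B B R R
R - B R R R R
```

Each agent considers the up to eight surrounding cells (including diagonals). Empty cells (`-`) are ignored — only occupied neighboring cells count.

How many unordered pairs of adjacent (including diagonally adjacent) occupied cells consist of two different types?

Scan each occupied cell's neighbors to the right and below (and the two forward diagonals) so each pair is counted once.
Row 0: R(0,0)–R(1,0)= R(0,0)–B(1,1)≠ B(0,2)–B(0,3)= B(0,2)–B(1,2)= B(0,2)–B(1,3)= B(0,2)–B(1,1)= B(0,3)–B(1,3)= B(0,3)–B(1,4)= B(0,3)–B(1,2)= B(0,5)–B(0,6)= B(0,5)–B(1,5)= B(0,5)–B(1,6)= B(0,5)–B(1,4)= B(0,6)–B(1,6)= B(0,6)–B(1,5)=  → 1/15 unlike.
Row 1: R(1,0)–B(1,1)≠ R(1,0)–B(2,1)≠ B(1,1)–B(1,2)= B(1,1)–B(2,1)= B(1,2)–B(1,3)= B(1,2)–B(2,3)= B(1,2)–B(2,1)= B(1,3)–B(1,4)= B(1,3)–B(2,3)= B(1,3)–R(2,4)≠ B(1,4)–B(1,5)= B(1,4)–R(2,4)≠ B(1,4)–B(2,3)= B(1,5)–B(1,6)= B(1,5)–R(2,6)≠ B(1,5)–R(2,4)≠ B(1,6)–R(2,6)≠  → 7/17 unlike.
Row 2: B(2,1)–B(3,2)= B(2,3)–R(2,4)≠ B(2,3)–B(3,3)= B(2,3)–B(3,2)= R(2,4)–R(3,5)= R(2,4)–B(3,3)≠ R(2,6)–R(3,5)=  → 2/7 unlike.
Row 3: B(3,2)–B(3,3)= B(3,2)–B(4,1)= R(3,5)–B(4,5)≠ R(3,5)–R(4,6)=  → 1/4 unlike.
Row 4: B(4,0)–B(4,1)= B(4,0)–B(5,1)= B(4,1)–B(5,1)= B(4,1)–B(5,2)= B(4,5)–R(4,6)≠ B(4,5)–R(5,5)≠ B(4,5)–R(5,6)≠ B(4,5)–B(5,4)= R(4,6)–R(5,6)= R(4,6)–R(5,5)=  → 3/10 unlike.
Row 5: B(5,1)–B(5,2)= B(5,1)–B(6,2)= B(5,1)–R(6,0)≠ B(5,2)–B(5,3)= B(5,2)–B(6,2)= B(5,2)–R(6,3)≠ B(5,3)–B(5,4)= B(5,3)–R(6,3)≠ B(5,3)–R(6,4)≠ B(5,3)–B(6,2)= B(5,4)–R(5,5)≠ B(5,4)–R(6,4)≠ B(5,4)–R(6,5)≠ B(5,4)–R(6,3)≠ R(5,5)–R(5,6)= R(5,5)–R(6,5)= R(5,5)–R(6,6)= R(5,5)–R(6,4)= R(5,6)–R(6,6)= R(5,6)–R(6,5)=  → 8/20 unlike.
Row 6: B(6,2)–R(6,3)≠ R(6,3)–R(6,4)= R(6,4)–R(6,5)= R(6,5)–R(6,6)=  → 1/4 unlike.
Total adjacent occupied pairs: 77; unlike-type pairs: 23.

23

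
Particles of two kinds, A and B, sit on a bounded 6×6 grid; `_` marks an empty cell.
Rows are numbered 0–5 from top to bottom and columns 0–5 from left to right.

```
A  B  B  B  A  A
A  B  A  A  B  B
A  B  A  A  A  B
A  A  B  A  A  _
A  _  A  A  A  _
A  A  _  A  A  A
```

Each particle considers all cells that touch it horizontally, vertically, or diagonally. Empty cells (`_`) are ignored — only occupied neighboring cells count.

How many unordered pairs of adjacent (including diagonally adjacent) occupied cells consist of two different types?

35

Scan each occupied cell's neighbors to the right and below (and the two forward diagonals) so each pair is counted once.
From row 0: 13 unlike of 21 pairs (running 13/21).
From row 1: 10 unlike of 21 pairs (running 23/42).
From row 2: 8 unlike of 19 pairs (running 31/61).
From row 3: 4 unlike of 14 pairs (running 35/75).
From row 4: 0 unlike of 11 pairs (running 35/86).
From row 5: 0 unlike of 3 pairs (running 35/89).
Total adjacent occupied pairs: 89; unlike-type pairs: 35.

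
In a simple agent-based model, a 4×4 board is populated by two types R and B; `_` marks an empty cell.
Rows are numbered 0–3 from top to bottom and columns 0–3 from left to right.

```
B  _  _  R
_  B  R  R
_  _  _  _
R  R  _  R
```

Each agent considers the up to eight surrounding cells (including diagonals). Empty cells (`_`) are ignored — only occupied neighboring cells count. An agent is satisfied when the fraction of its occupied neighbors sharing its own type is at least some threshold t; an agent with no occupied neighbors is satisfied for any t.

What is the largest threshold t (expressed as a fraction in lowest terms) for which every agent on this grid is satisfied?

(0,0)B 1/1
(0,3)R 2/2
(1,1)B 1/2
(1,2)R 2/3
(1,3)R 2/2
(3,0)R 1/1
(3,1)R 1/1
(3,3)R — no occupied neighbors
The smallest same-type fraction is 1/2 at (1,1), which reduces to 1/2. Any threshold above that leaves this agent unsatisfied.

1/2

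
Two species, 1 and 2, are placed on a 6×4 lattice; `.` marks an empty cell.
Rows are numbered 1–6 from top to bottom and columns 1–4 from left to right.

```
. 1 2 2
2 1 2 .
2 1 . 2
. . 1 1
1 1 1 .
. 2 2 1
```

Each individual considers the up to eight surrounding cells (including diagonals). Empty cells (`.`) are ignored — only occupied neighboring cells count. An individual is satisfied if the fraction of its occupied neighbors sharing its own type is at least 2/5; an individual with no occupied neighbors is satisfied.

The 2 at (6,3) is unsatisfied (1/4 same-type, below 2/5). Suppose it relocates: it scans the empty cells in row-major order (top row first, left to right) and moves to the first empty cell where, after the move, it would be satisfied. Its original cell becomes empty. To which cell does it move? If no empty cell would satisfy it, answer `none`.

Vacating (6,3). Empty cells in order:
  (1,1): 1/3 same-type → still unsatisfied.
  (2,4): 4/4 same-type → satisfied — stop here.

(2,4)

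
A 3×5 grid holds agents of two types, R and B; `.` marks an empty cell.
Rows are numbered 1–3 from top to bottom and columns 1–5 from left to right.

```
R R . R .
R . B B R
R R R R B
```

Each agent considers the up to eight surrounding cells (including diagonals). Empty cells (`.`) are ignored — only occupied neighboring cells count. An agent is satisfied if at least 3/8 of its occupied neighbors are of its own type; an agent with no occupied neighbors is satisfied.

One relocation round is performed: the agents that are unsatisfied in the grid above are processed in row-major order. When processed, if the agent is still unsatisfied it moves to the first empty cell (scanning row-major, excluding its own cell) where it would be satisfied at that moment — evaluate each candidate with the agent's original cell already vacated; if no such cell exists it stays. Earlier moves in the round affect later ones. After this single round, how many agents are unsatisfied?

2

Initially unsatisfied (in order): (1,4), (2,3), (2,4), (3,5).
  (1,4) → (1,5).
  (2,3) → (1,3).
  (2,4): no empty cell satisfies it; stays.
  (3,5) → (1,4).
Resulting grid:
R R B B R
R . . B R
R R R R .
Unsatisfied now: (1,5), (2,4).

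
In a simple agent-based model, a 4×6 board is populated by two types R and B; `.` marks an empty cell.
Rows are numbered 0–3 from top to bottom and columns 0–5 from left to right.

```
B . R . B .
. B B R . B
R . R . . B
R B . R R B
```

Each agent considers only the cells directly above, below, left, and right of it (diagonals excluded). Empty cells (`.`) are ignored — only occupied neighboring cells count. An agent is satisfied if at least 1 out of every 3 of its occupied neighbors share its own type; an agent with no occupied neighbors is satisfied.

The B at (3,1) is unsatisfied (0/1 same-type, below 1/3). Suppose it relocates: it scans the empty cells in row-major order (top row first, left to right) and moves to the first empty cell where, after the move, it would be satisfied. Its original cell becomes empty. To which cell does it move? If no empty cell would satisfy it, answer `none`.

(0,1)

Vacating (3,1). Empty cells in order:
  (0,1): 2/3 same-type → satisfied — stop here.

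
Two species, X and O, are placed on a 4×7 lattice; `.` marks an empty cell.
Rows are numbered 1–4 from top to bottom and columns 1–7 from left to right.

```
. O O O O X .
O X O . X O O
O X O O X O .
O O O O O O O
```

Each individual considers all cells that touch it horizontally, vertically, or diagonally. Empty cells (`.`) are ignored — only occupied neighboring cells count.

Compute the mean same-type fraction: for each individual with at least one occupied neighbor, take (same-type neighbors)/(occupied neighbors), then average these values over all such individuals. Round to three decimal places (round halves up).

(1,2)O 3/4
(1,3)O 3/4
(1,4)O 3/4
(1,5)O 2/4
(1,6)X 1/4
(2,1)O 2/4
(2,2)X 1/7
(2,3)O 5/7
(2,5)X 2/7
(2,6)O 3/6
(2,7)O 2/3
(3,1)O 3/5
(3,2)X 1/8
(3,3)O 5/7
(3,4)O 5/7
(3,5)X 1/7
(3,6)O 5/7
(4,1)O 2/3
(4,2)O 4/5
(4,3)O 4/5
(4,4)O 4/5
(4,5)O 4/5
(4,6)O 3/4
(4,7)O 2/2
Sum over 24 individuals: 3/4 + 3/4 + 3/4 + 2/4 + 1/4 + 2/4 + 1/7 + 5/7 + 2/7 + 3/6 + 2/3 + 3/5 + 1/8 + 5/7 + 5/7 + 1/7 + 5/7 + 2/3 + 4/5 + 4/5 + 4/5 + 4/5 + 3/4 + 2/2 = 12127/840; mean = 12127/840 ÷ 24 = 12127/20160 = 0.601537… → 0.602.

0.602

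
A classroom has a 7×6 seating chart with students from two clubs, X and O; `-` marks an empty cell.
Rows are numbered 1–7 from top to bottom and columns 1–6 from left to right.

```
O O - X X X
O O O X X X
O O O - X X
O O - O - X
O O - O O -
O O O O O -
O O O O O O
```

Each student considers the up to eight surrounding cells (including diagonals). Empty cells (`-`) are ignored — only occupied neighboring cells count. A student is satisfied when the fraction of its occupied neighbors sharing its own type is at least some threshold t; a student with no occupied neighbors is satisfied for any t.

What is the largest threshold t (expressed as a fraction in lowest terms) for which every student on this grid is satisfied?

(1,1)O 3/3
(1,2)O 4/4
(1,4)X 3/4
(1,5)X 5/5
(1,6)X 3/3
(2,1)O 5/5
(2,2)O 7/7
(2,3)O 4/6
(2,4)X 4/6
(2,5)X 7/7
(2,6)X 5/5
(3,1)O 5/5
(3,2)O 7/7
(3,3)O 5/6
(3,5)X 5/6
(3,6)X 4/4
(4,1)O 5/5
(4,2)O 6/6
(4,4)O 3/4
(4,6)X 2/3
(5,1)O 5/5
(5,2)O 6/6
(5,4)O 5/5
(5,5)O 4/5
(6,1)O 5/5
(6,2)O 7/7
(6,3)O 7/7
(6,4)O 7/7
(6,5)O 6/6
(7,1)O 3/3
(7,2)O 5/5
(7,3)O 5/5
(7,4)O 5/5
(7,5)O 4/4
(7,6)O 2/2
The smallest same-type fraction is 4/6 at (2,3), which reduces to 2/3. Any threshold above that leaves this student unsatisfied.

2/3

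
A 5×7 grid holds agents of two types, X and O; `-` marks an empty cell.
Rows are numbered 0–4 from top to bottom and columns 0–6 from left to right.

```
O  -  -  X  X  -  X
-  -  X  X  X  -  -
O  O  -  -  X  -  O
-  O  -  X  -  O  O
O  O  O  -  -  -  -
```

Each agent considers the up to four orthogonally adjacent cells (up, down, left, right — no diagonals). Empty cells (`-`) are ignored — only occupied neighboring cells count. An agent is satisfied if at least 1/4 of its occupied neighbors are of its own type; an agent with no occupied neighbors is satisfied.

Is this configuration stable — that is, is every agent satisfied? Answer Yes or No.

Yes

(0,0)O 0/0 ok
(0,3)X 2/2 ok
(0,4)X 2/2 ok
(0,6)X 0/0 ok
(1,2)X 1/1 ok
(1,3)X 3/3 ok
(1,4)X 3/3 ok
(2,0)O 1/1 ok
(2,1)O 2/2 ok
(2,4)X 1/1 ok
(2,6)O 1/1 ok
(3,1)O 2/2 ok
(3,3)X 0/0 ok
(3,5)O 1/1 ok
(3,6)O 2/2 ok
(4,0)O 1/1 ok
(4,1)O 3/3 ok
(4,2)O 1/1 ok
All meet the threshold, so the configuration is stable.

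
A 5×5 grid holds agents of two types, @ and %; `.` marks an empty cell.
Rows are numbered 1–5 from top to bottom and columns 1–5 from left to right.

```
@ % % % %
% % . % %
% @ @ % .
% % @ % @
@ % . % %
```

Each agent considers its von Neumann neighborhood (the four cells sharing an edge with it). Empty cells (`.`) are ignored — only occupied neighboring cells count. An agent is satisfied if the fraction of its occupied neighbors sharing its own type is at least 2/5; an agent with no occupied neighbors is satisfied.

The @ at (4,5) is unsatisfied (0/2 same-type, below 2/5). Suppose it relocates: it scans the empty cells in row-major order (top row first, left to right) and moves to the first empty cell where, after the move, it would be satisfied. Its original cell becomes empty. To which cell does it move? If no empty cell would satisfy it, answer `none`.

Vacating (4,5). Empty cells in order:
  (2,3): 1/4 same-type → still unsatisfied.
  (3,5): 0/2 same-type → still unsatisfied.
  (5,3): 1/3 same-type → still unsatisfied.

none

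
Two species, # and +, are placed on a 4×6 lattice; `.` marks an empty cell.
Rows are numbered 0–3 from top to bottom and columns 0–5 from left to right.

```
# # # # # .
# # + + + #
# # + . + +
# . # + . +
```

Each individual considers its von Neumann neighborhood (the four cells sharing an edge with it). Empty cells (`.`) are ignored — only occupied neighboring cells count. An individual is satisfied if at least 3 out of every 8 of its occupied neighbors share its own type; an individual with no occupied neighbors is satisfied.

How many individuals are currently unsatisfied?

4

Row 0: (0,0)# 2/2 ✓ · (0,1)# 3/3 ✓ · (0,2)# 2/3 ✓ · (0,3)# 2/3 ✓ · (0,4)# 1/2 ✓
Row 1: (1,0)# 3/3 ✓ · (1,1)# 3/4 ✓ · (1,2)+ 2/4 ✓ · (1,3)+ 2/3 ✓ · (1,4)+ 2/4 ✓ · (1,5)# 0/2 ✗
Row 2: (2,0)# 3/3 ✓ · (2,1)# 2/3 ✓ · (2,2)+ 1/3 ✗ · (2,4)+ 2/2 ✓ · (2,5)+ 2/3 ✓
Row 3: (3,0)# 1/1 ✓ · (3,2)# 0/2 ✗ · (3,3)+ 0/1 ✗ · (3,5)+ 1/1 ✓
Unsatisfied: (1,5), (2,2), (3,2), (3,3) — 4 in total.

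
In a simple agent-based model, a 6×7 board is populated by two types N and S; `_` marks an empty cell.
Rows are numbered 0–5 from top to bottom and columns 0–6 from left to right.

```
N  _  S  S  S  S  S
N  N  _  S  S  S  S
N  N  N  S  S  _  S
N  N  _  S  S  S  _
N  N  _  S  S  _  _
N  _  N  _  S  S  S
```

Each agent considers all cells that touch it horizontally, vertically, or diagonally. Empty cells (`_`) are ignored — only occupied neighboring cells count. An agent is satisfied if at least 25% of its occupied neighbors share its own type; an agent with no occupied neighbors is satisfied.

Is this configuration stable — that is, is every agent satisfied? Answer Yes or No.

Yes

Row 0: (0,0)N 2/2 ok · (0,2)S 2/3 ok · (0,3)S 4/4 ok · (0,4)S 5/5 ok · (0,5)S 5/5 ok · (0,6)S 3/3 ok
Row 1: (1,0)N 4/4 ok · (1,1)N 5/6 ok · (1,3)S 6/7 ok · (1,4)S 7/7 ok · (1,5)S 7/7 ok · (1,6)S 4/4 ok
Row 2: (2,0)N 5/5 ok · (2,1)N 6/6 ok · (2,2)N 3/6 ok · (2,3)S 5/6 ok · (2,4)S 7/7 ok · (2,6)S 3/3 ok
Row 3: (3,0)N 5/5 ok · (3,1)N 6/6 ok · (3,3)S 5/6 ok · (3,4)S 6/6 ok · (3,5)S 4/4 ok
Row 4: (4,0)N 4/4 ok · (4,1)N 5/5 ok · (4,3)S 4/5 ok · (4,4)S 6/6 ok
Row 5: (5,0)N 2/2 ok · (5,2)N 1/2 ok · (5,4)S 3/3 ok · (5,5)S 3/3 ok · (5,6)S 1/1 ok
All meet the threshold, so the configuration is stable.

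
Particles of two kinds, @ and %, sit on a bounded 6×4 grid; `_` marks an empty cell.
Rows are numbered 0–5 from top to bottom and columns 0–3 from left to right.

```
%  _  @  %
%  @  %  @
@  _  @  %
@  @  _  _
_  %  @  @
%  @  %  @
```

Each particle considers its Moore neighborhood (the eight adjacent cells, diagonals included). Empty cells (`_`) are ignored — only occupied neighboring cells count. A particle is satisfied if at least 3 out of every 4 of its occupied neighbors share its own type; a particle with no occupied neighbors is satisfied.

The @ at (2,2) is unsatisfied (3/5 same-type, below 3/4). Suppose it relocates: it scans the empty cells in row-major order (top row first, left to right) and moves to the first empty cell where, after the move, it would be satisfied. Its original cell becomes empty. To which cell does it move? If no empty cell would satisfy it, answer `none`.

none

Vacating (2,2). Empty cells in order:
  (0,1): 2/5 same-type → still unsatisfied.
  (2,1): 4/6 same-type → still unsatisfied.
  (3,2): 3/5 same-type → still unsatisfied.
  (3,3): 2/3 same-type → still unsatisfied.
  (4,0): 3/5 same-type → still unsatisfied.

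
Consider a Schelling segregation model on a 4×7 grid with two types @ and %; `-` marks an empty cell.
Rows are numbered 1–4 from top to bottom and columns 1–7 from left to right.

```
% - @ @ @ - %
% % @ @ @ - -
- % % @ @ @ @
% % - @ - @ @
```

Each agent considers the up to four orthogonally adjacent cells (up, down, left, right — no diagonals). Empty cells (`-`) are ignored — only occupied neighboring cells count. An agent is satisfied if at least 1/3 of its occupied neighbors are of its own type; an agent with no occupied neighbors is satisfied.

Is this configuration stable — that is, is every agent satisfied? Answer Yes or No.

Row 1: (1,1)% 1/1 satisfied · (1,3)@ 2/2 satisfied · (1,4)@ 3/3 satisfied · (1,5)@ 2/2 satisfied · (1,7)% 0/0 satisfied
Row 2: (2,1)% 2/2 satisfied · (2,2)% 2/3 satisfied · (2,3)@ 2/4 satisfied · (2,4)@ 4/4 satisfied · (2,5)@ 3/3 satisfied
Row 3: (3,2)% 3/3 satisfied · (3,3)% 1/3 satisfied · (3,4)@ 3/4 satisfied · (3,5)@ 3/3 satisfied · (3,6)@ 3/3 satisfied · (3,7)@ 2/2 satisfied
Row 4: (4,1)% 1/1 satisfied · (4,2)% 2/2 satisfied · (4,4)@ 1/1 satisfied · (4,6)@ 2/2 satisfied · (4,7)@ 2/2 satisfied
All meet the threshold, so the configuration is stable.

Yes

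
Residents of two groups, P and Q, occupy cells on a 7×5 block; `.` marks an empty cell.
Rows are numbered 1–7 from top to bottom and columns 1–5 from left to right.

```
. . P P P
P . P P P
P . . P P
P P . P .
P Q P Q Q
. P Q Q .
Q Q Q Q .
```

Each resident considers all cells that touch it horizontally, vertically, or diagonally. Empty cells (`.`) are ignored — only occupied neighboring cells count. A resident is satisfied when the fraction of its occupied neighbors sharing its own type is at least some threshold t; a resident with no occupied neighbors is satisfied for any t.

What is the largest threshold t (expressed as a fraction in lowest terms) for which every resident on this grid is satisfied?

Row 1: (1,3)P 3/3 · (1,4)P 5/5 · (1,5)P 3/3
Row 2: (2,1)P 1/1 · (2,3)P 4/4 · (2,4)P 7/7 · (2,5)P 5/5
Row 3: (3,1)P 3/3 · (3,4)P 5/5 · (3,5)P 4/4
Row 4: (4,1)P 3/4 · (4,2)P 4/5 · (4,4)P 3/5
Row 5: (5,1)P 3/4 · (5,2)Q 1/6 · (5,3)P 3/7 · (5,4)Q 3/5 · (5,5)Q 2/3
Row 6: (6,2)P 2/7 · (6,3)Q 6/8 · (6,4)Q 5/6
Row 7: (7,1)Q 1/2 · (7,2)Q 3/4 · (7,3)Q 4/5 · (7,4)Q 3/3
The smallest same-type fraction is 1/6 at (5,2), which reduces to 1/6. Any threshold above that leaves this resident unsatisfied.

1/6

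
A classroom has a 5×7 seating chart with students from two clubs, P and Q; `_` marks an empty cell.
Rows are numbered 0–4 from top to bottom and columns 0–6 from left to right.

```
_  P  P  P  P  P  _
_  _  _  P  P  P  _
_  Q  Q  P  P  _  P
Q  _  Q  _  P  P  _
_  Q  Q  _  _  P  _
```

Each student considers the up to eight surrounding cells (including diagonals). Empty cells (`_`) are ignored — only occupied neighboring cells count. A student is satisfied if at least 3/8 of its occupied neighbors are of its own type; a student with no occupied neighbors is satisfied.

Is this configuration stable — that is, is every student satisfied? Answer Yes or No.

Yes

Row 0: (0,1)P 1/1 ✓ · (0,2)P 3/3 ✓ · (0,3)P 4/4 ✓ · (0,4)P 5/5 ✓ · (0,5)P 3/3 ✓
Row 1: (1,3)P 6/7 ✓ · (1,4)P 7/7 ✓ · (1,5)P 5/5 ✓
Row 2: (2,1)Q 3/3 ✓ · (2,2)Q 2/4 ✓ · (2,3)P 4/6 ✓ · (2,4)P 6/6 ✓ · (2,6)P 2/2 ✓
Row 3: (3,0)Q 2/2 ✓ · (3,2)Q 4/5 ✓ · (3,4)P 4/4 ✓ · (3,5)P 4/4 ✓
Row 4: (4,1)Q 3/3 ✓ · (4,2)Q 2/2 ✓ · (4,5)P 2/2 ✓
All meet the threshold, so the configuration is stable.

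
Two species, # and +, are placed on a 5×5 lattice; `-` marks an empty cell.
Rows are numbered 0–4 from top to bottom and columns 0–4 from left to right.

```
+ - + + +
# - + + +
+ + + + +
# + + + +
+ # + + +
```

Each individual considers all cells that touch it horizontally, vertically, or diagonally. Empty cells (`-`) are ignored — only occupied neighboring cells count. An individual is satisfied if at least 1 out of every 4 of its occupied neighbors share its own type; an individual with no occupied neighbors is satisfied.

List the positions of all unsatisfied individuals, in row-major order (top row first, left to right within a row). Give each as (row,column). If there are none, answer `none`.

(0,0), (1,0), (3,0), (4,1)

(0,0)+ 0/1 ✗
(0,2)+ 3/3 ✓
(0,3)+ 5/5 ✓
(0,4)+ 3/3 ✓
(1,0)# 0/3 ✗
(1,2)+ 6/6 ✓
(1,3)+ 8/8 ✓
(1,4)+ 5/5 ✓
(2,0)+ 2/4 ✓
(2,1)+ 5/7 ✓
(2,2)+ 7/7 ✓
(2,3)+ 8/8 ✓
(2,4)+ 5/5 ✓
(3,0)# 1/5 ✗
(3,1)+ 6/8 ✓
(3,2)+ 7/8 ✓
(3,3)+ 8/8 ✓
(3,4)+ 5/5 ✓
(4,0)+ 1/3 ✓
(4,1)# 1/5 ✗
(4,2)+ 4/5 ✓
(4,3)+ 5/5 ✓
(4,4)+ 3/3 ✓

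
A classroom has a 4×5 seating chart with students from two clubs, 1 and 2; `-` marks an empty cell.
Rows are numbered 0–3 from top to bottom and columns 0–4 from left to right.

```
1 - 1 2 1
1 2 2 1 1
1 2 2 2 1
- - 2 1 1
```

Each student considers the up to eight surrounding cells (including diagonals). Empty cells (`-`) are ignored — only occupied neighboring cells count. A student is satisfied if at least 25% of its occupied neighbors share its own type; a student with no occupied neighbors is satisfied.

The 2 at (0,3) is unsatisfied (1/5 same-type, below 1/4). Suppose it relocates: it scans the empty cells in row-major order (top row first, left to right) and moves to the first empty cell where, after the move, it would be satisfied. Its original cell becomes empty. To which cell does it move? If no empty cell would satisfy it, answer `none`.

Vacating (0,3). Empty cells in order:
  (0,1): 2/5 same-type → satisfied — stop here.

(0,1)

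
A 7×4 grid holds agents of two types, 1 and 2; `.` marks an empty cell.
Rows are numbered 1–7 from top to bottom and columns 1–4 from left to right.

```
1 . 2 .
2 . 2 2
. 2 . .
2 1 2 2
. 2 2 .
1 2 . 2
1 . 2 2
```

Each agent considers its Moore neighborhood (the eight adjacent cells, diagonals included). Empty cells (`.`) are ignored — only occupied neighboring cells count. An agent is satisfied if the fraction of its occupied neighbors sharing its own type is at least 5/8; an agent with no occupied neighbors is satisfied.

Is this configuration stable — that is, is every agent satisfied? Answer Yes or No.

Row 1: (1,1)1 0/1 unhappy · (1,3)2 2/2 ok
Row 2: (2,1)2 1/2 unhappy · (2,3)2 3/3 ok · (2,4)2 2/2 ok
Row 3: (3,2)2 4/5 ok
Row 4: (4,1)2 2/3 ok · (4,2)1 0/5 unhappy · (4,3)2 4/5 ok · (4,4)2 2/2 ok
Row 5: (5,2)2 4/6 ok · (5,3)2 5/6 ok
Row 6: (6,1)1 1/3 unhappy · (6,2)2 3/5 unhappy · (6,4)2 3/3 ok
Row 7: (7,1)1 1/2 unhappy · (7,3)2 3/3 ok · (7,4)2 2/2 ok
For instance (1,1) has only 0/1 same-type neighbors, below 5/8.

No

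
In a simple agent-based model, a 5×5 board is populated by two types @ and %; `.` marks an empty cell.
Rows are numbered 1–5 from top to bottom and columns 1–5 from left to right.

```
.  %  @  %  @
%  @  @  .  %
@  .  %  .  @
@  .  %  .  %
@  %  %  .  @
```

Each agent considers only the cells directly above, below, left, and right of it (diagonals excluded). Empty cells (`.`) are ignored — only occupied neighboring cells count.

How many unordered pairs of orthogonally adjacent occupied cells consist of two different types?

12

Scan each occupied cell's neighbors to the right and below so each pair is counted once.
From row 1: 5 unlike of 6 pairs (running 5/6).
From row 2: 4 unlike of 5 pairs (running 9/11).
From row 3: 1 unlike of 3 pairs (running 10/14).
From row 4: 1 unlike of 3 pairs (running 11/17).
From row 5: 1 unlike of 2 pairs (running 12/19).
Total adjacent occupied pairs: 19; unlike-type pairs: 12.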